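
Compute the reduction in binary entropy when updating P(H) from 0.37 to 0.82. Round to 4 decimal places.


H_before = -p*log2(p) - (1-p)*log2(1-p) for p=0.37: 0.9507
H_after for p=0.82: 0.6801
Reduction = 0.9507 - 0.6801 = 0.2706

0.2706


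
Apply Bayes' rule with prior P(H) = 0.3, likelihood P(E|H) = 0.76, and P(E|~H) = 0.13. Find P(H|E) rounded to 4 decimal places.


Step 1: Compute marginal P(E) = P(E|H)P(H) + P(E|~H)P(~H)
= 0.76*0.3 + 0.13*0.7 = 0.319
Step 2: P(H|E) = P(E|H)P(H)/P(E) = 0.228/0.319
= 0.7147

0.7147


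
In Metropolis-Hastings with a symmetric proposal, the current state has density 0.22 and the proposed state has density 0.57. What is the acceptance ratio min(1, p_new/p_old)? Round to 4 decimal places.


Ratio = p_new / p_old = 0.57 / 0.22 = 2.5909
Acceptance = min(1, 2.5909) = 1.0

1.0


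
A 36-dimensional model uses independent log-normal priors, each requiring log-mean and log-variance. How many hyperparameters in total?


Per parameter: 2 (log-mean and log-variance).
Total = 36 * 2 = 72

72


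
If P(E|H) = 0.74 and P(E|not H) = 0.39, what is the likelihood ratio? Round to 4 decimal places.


Likelihood ratio = P(E|H) / P(E|not H)
= 0.74 / 0.39
= 1.8974

1.8974


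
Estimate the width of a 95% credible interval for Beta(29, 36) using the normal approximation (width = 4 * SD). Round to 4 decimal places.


For Beta(a,b): Var = ab/((a+b)^2(a+b+1))
Var = 0.0037, SD = 0.0612
Approximate 95% CI width = 4 * 0.0612 = 0.2448

0.2448


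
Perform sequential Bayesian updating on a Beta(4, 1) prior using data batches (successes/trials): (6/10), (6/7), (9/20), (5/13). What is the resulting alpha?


Accumulate successes: 26
Posterior alpha = prior alpha + sum of successes
= 4 + 26 = 30

30


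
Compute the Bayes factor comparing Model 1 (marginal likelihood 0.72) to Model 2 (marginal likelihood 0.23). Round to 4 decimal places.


BF12 = marginal likelihood of M1 / marginal likelihood of M2
= 0.72/0.23
= 3.1304

3.1304


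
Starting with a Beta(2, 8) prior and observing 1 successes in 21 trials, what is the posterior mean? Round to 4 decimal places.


Posterior parameters: alpha = 2 + 1 = 3
beta = 8 + 20 = 28
Posterior mean = alpha / (alpha + beta) = 3 / 31
= 0.0968

0.0968


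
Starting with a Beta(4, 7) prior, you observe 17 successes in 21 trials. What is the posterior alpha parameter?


For a Beta-Binomial conjugate model:
Posterior alpha = prior alpha + number of successes
= 4 + 17 = 21

21


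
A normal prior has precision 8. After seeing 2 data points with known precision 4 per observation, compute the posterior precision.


In the conjugate normal model, precisions add:
tau_posterior = tau_prior + n * tau_data
= 8 + 2*4 = 16

16


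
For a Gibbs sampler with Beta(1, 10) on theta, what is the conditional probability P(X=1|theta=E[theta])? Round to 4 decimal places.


E[theta] = 1/(1+10) = 0.0909
P(X=1|theta) = theta = 0.0909

0.0909


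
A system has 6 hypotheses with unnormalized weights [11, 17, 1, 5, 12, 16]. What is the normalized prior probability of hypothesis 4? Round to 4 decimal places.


The normalized prior is the weight divided by the total.
Total weight = 62
P(H4) = 5 / 62 = 0.0806

0.0806


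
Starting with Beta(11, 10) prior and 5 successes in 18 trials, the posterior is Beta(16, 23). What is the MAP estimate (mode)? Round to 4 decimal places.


The mode of Beta(a, b) when a > 1 and b > 1 is (a-1)/(a+b-2)
= (16 - 1) / (16 + 23 - 2)
= 15 / 37
= 0.4054

0.4054


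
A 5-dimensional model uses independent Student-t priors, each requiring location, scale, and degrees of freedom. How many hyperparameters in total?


Per parameter: 3 (location, scale, and degrees of freedom).
Total = 5 * 3 = 15

15


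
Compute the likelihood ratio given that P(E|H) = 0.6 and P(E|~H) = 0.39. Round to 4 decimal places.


LR = P(E|H) / P(E|~H)
= 0.6 / 0.39 = 1.5385

1.5385


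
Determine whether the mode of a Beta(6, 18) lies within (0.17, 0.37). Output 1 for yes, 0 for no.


First find the mode: (a-1)/(a+b-2) = 0.2273
Is 0.2273 in (0.17, 0.37)? 1

1


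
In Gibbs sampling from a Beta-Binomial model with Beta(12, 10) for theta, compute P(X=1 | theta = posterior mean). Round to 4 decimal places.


Posterior mean = alpha/(alpha+beta) = 12/22 = 0.5455
P(X=1|theta=mean) = theta = 0.5455

0.5455


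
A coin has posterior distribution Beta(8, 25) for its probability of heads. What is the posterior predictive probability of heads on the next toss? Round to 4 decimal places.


Posterior predictive = E[theta] = alpha/(alpha+beta)
= 8/33
= 0.2424

0.2424


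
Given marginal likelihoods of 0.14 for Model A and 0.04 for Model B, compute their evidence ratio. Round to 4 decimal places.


Ratio = ML(A) / ML(B) = 0.14/0.04
= 3.5

3.5


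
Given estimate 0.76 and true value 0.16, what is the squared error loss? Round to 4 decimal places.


Squared error = (estimate - true)^2
Difference = 0.6
Loss = 0.6^2 = 0.36

0.36


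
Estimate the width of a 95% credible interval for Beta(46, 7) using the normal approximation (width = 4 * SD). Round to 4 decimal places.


For Beta(a,b): Var = ab/((a+b)^2(a+b+1))
Var = 0.0021, SD = 0.0461
Approximate 95% CI width = 4 * 0.0461 = 0.1843

0.1843


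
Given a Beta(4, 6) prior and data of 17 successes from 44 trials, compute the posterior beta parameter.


Number of failures = 44 - 17 = 27
Posterior beta = 6 + 27 = 33

33


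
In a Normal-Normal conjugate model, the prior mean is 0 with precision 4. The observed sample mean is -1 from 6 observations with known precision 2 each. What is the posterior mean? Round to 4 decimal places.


Posterior precision = tau0 + n*tau = 4 + 6*2 = 16
Posterior mean = (tau0*mu0 + n*tau*xbar) / posterior_precision
= (4*0 + 6*2*-1) / 16
= -12 / 16 = -0.75

-0.75


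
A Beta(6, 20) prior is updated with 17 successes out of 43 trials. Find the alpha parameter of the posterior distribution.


In the Beta-Binomial conjugate update:
alpha_post = alpha_prior + successes
= 6 + 17
= 23

23


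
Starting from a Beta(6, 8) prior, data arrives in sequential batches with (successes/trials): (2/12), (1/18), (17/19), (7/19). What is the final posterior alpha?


In sequential Bayesian updating, we sum all successes.
Total successes = 27
Final alpha = 6 + 27 = 33

33


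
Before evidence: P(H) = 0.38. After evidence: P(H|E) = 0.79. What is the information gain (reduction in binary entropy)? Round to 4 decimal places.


Prior entropy = 0.958
Posterior entropy = 0.7415
Information gain = 0.958 - 0.7415 = 0.2166

0.2166


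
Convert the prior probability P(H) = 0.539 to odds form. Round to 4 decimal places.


P(not H) = 1 - 0.539 = 0.461
Odds = 0.539 / 0.461 = 1.1692

1.1692


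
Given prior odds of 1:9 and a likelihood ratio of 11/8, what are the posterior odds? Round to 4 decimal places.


Posterior odds = prior odds * LR
Prior odds = 1/9 = 0.1111
LR = 11/8 = 1.375
Posterior odds = 0.1111 * 1.375 = 0.1528

0.1528


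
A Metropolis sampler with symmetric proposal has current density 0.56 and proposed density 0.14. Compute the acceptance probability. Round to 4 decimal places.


For symmetric proposals, acceptance = min(1, pi(x*)/pi(x))
= min(1, 0.14/0.56)
= min(1, 0.25) = 0.25

0.25


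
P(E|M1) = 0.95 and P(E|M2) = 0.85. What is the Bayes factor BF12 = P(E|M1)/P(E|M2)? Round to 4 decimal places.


Bayes factor BF12 = P(E|M1) / P(E|M2)
= 0.95 / 0.85
= 1.1176

1.1176


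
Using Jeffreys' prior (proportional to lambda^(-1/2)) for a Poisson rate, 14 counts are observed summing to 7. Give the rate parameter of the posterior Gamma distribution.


Conjugate update: Gamma(prior_shape + S, prior_rate + n).
Prior shape = 0.5, prior rate = 0.
Posterior rate = 0 + n = 14

14.0


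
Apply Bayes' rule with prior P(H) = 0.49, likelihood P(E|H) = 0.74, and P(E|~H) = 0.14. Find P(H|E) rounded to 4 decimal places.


Step 1: Compute marginal P(E) = P(E|H)P(H) + P(E|~H)P(~H)
= 0.74*0.49 + 0.14*0.51 = 0.434
Step 2: P(H|E) = P(E|H)P(H)/P(E) = 0.3626/0.434
= 0.8355

0.8355


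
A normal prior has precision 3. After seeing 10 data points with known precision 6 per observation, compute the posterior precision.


In the conjugate normal model, precisions add:
tau_posterior = tau_prior + n * tau_data
= 3 + 10*6 = 63

63


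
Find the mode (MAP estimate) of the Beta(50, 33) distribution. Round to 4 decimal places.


For Beta(a,b) with a,b > 1:
Mode = (a-1)/(a+b-2) = (50-1)/(83-2)
= 49/81 = 0.6049

0.6049


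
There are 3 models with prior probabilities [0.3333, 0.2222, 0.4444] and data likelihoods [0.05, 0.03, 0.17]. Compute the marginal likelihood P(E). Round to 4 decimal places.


P(E) = sum over models of P(M_i) * P(E|M_i)
= 0.3333*0.05 + 0.2222*0.03 + 0.4444*0.17
= 0.0989

0.0989


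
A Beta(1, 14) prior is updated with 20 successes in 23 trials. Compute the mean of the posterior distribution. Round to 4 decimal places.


After update: Beta(21, 17)
Mean = 21 / (21 + 17) = 21 / 38
= 0.5526

0.5526


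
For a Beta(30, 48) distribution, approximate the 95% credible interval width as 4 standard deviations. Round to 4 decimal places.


Variance of Beta(a,b) = ab / ((a+b)^2 * (a+b+1))
= 30*48 / ((78)^2 * 79)
= 0.003
SD = sqrt(0.003) = 0.0547
Width = 4 * SD = 0.2189

0.2189


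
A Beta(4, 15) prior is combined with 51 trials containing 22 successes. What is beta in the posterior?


In conjugate updating:
beta_posterior = beta_prior + (n - k)
= 15 + (51 - 22)
= 15 + 29 = 44

44


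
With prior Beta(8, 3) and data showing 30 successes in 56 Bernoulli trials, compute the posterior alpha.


Conjugate update: alpha_posterior = alpha_prior + k
= 8 + 30 = 38

38


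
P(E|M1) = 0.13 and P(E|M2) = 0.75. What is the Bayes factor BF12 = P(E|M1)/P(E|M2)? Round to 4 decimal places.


Bayes factor BF12 = P(E|M1) / P(E|M2)
= 0.13 / 0.75
= 0.1733

0.1733


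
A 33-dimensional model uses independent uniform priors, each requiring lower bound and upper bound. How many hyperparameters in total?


Per parameter: 2 (lower bound and upper bound).
Total = 33 * 2 = 66

66


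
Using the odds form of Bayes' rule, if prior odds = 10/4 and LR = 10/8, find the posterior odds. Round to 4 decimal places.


Bayes' rule in odds form: posterior odds = prior odds * LR
= (10 * 10) / (4 * 8)
= 100/32 = 3.125

3.125


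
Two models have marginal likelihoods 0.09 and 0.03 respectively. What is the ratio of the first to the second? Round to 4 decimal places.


Evidence ratio = 0.09 / 0.03
= 3.0

3.0


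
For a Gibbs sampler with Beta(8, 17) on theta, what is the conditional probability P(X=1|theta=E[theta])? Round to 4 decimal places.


E[theta] = 8/(8+17) = 0.32
P(X=1|theta) = theta = 0.32

0.32


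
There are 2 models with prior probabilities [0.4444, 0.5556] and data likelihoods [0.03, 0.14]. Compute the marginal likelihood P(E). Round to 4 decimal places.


P(E) = sum over models of P(M_i) * P(E|M_i)
= 0.4444*0.03 + 0.5556*0.14
= 0.0911

0.0911


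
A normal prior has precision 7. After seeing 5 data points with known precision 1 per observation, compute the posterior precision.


In the conjugate normal model, precisions add:
tau_posterior = tau_prior + n * tau_data
= 7 + 5*1 = 12

12


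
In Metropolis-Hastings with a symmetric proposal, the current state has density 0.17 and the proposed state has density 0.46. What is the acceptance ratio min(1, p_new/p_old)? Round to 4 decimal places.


Ratio = p_new / p_old = 0.46 / 0.17 = 2.7059
Acceptance = min(1, 2.7059) = 1.0

1.0


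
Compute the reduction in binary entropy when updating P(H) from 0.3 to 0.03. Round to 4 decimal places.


H_before = -p*log2(p) - (1-p)*log2(1-p) for p=0.3: 0.8813
H_after for p=0.03: 0.1944
Reduction = 0.8813 - 0.1944 = 0.6869

0.6869


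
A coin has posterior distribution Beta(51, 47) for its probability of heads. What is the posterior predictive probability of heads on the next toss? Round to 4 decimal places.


Posterior predictive = E[theta] = alpha/(alpha+beta)
= 51/98
= 0.5204

0.5204


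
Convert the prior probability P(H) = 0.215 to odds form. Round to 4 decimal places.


P(not H) = 1 - 0.215 = 0.785
Odds = 0.215 / 0.785 = 0.2739

0.2739


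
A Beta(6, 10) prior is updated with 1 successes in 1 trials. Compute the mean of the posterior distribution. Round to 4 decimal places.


After update: Beta(7, 10)
Mean = 7 / (7 + 10) = 7 / 17
= 0.4118

0.4118


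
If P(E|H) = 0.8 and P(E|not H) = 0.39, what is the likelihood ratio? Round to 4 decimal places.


Likelihood ratio = P(E|H) / P(E|not H)
= 0.8 / 0.39
= 2.0513

2.0513


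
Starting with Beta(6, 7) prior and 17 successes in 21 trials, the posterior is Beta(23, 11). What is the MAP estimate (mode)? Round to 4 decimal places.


The mode of Beta(a, b) when a > 1 and b > 1 is (a-1)/(a+b-2)
= (23 - 1) / (23 + 11 - 2)
= 22 / 32
= 0.6875

0.6875


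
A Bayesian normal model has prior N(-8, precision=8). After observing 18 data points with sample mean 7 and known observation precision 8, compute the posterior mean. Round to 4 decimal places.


Posterior mean = (prior_precision * prior_mean + n * data_precision * data_mean) / (prior_precision + n * data_precision)
Numerator = 8*-8 + 18*8*7 = 944
Denominator = 8 + 18*8 = 152
Posterior mean = 6.2105

6.2105


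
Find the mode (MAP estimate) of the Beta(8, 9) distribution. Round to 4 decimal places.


For Beta(a,b) with a,b > 1:
Mode = (a-1)/(a+b-2) = (8-1)/(17-2)
= 7/15 = 0.4667

0.4667


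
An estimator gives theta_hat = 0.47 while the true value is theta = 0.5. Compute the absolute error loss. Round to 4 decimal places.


The absolute error loss is |theta_hat - theta|
= |0.47 - 0.5|
= 0.03

0.03


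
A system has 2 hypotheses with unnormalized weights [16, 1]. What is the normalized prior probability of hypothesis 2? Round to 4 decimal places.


The normalized prior is the weight divided by the total.
Total weight = 17
P(H2) = 1 / 17 = 0.0588

0.0588


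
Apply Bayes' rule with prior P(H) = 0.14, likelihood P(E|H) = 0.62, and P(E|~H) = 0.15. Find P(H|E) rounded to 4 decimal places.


Step 1: Compute marginal P(E) = P(E|H)P(H) + P(E|~H)P(~H)
= 0.62*0.14 + 0.15*0.86 = 0.2158
Step 2: P(H|E) = P(E|H)P(H)/P(E) = 0.0868/0.2158
= 0.4022

0.4022


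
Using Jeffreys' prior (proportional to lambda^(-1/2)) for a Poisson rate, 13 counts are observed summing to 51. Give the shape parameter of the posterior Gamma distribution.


Conjugate update: Gamma(prior_shape + S, prior_rate + n).
Prior shape = 0.5, prior rate = 0.
Posterior shape = 0.5 + S = 0.5 + 51 = 51.5

51.5


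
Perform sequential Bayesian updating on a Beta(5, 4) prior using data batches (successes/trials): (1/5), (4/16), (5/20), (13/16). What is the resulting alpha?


Accumulate successes: 23
Posterior alpha = prior alpha + sum of successes
= 5 + 23 = 28

28


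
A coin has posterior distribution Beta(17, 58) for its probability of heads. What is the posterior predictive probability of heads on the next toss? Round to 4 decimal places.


Posterior predictive = E[theta] = alpha/(alpha+beta)
= 17/75
= 0.2267

0.2267


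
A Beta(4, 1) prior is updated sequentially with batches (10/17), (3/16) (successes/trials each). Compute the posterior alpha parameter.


Sequential conjugate updating is equivalent to a single batch update.
Total successes across all batches = 13
alpha_posterior = alpha_prior + total_successes = 4 + 13
= 17

17


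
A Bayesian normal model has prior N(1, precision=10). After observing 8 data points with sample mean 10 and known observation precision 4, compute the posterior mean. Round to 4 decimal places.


Posterior mean = (prior_precision * prior_mean + n * data_precision * data_mean) / (prior_precision + n * data_precision)
Numerator = 10*1 + 8*4*10 = 330
Denominator = 10 + 8*4 = 42
Posterior mean = 7.8571

7.8571


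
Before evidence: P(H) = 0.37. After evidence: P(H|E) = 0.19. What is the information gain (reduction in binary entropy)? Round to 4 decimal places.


Prior entropy = 0.9507
Posterior entropy = 0.7015
Information gain = 0.9507 - 0.7015 = 0.2492

0.2492


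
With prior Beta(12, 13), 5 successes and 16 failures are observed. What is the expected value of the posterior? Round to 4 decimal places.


Posterior = Beta(17, 29)
E[theta] = alpha/(alpha+beta)
= 17/46 = 0.3696

0.3696


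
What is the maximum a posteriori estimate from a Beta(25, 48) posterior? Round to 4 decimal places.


The MAP estimate equals the mode of the distribution.
Mode of Beta(a,b) = (a-1)/(a+b-2)
= 24/71
= 0.338

0.338


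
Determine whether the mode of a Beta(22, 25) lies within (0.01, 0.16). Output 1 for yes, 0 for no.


First find the mode: (a-1)/(a+b-2) = 0.4667
Is 0.4667 in (0.01, 0.16)? 0

0


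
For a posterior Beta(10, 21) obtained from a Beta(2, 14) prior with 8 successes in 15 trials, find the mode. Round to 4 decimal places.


Mode = (alpha - 1) / (alpha + beta - 2)
= 9 / 29
= 0.3103

0.3103


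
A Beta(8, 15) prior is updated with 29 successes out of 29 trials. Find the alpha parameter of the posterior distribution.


In the Beta-Binomial conjugate update:
alpha_post = alpha_prior + successes
= 8 + 29
= 37

37


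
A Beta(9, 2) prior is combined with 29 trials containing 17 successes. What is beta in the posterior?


In conjugate updating:
beta_posterior = beta_prior + (n - k)
= 2 + (29 - 17)
= 2 + 12 = 14

14


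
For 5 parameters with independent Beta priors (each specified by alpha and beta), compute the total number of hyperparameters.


A Beta prior has 2 hyperparameters per parameter.
Total = 5 * 2 = 10

10


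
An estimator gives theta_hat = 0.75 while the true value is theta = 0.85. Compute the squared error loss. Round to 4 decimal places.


The squared error loss is (theta_hat - theta)^2
= (0.75 - 0.85)^2
= (-0.1)^2 = 0.01

0.01


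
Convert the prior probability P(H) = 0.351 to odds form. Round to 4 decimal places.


P(not H) = 1 - 0.351 = 0.649
Odds = 0.351 / 0.649 = 0.5408

0.5408


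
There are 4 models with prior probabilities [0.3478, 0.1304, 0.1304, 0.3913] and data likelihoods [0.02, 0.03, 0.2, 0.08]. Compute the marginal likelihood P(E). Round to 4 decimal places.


P(E) = sum over models of P(M_i) * P(E|M_i)
= 0.3478*0.02 + 0.1304*0.03 + 0.1304*0.2 + 0.3913*0.08
= 0.0683

0.0683


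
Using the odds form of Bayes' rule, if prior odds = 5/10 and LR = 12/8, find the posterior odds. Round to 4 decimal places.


Bayes' rule in odds form: posterior odds = prior odds * LR
= (5 * 12) / (10 * 8)
= 60/80 = 0.75

0.75


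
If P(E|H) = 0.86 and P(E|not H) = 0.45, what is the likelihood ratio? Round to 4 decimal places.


Likelihood ratio = P(E|H) / P(E|not H)
= 0.86 / 0.45
= 1.9111

1.9111


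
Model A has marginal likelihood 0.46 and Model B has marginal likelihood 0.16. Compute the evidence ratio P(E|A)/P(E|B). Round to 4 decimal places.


Evidence ratio = P(E|A) / P(E|B)
= 0.46 / 0.16
= 2.875

2.875


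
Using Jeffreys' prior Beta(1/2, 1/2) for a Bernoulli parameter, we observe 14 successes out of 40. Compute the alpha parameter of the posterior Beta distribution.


Conjugate update: Beta(0.5 + k, 0.5 + n - k).
k = 14, n - k = 26
Posterior alpha = 0.5 + k = 0.5 + 14 = 14.5

14.5


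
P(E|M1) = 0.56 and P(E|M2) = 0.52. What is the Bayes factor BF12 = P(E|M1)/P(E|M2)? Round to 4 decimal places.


Bayes factor BF12 = P(E|M1) / P(E|M2)
= 0.56 / 0.52
= 1.0769

1.0769


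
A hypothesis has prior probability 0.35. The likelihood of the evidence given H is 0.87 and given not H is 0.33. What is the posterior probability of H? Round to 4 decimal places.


Using Bayes' theorem:
P(E) = 0.35 * 0.87 + 0.65 * 0.33
P(E) = 0.519
P(H|E) = (0.35 * 0.87) / 0.519 = 0.5867

0.5867


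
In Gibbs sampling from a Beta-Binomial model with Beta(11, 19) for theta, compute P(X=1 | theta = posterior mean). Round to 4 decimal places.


Posterior mean = alpha/(alpha+beta) = 11/30 = 0.3667
P(X=1|theta=mean) = theta = 0.3667

0.3667


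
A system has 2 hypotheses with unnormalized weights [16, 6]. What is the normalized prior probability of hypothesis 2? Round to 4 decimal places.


The normalized prior is the weight divided by the total.
Total weight = 22
P(H2) = 6 / 22 = 0.2727

0.2727


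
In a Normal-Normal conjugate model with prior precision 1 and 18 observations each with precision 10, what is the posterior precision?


Posterior precision = prior precision + n * observation precision
= 1 + 18 * 10
= 1 + 180 = 181

181


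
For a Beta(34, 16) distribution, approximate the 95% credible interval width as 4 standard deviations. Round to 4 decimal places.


Variance of Beta(a,b) = ab / ((a+b)^2 * (a+b+1))
= 34*16 / ((50)^2 * 51)
= 0.0043
SD = sqrt(0.0043) = 0.0653
Width = 4 * SD = 0.2613

0.2613


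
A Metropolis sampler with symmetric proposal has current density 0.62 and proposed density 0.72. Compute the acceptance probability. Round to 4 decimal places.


For symmetric proposals, acceptance = min(1, pi(x*)/pi(x))
= min(1, 0.72/0.62)
= min(1, 1.1613) = 1.0

1.0


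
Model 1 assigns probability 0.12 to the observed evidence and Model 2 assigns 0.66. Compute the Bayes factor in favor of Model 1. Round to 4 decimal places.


BF = P(data|M1) / P(data|M2)
= 0.12 / 0.66 = 0.1818

0.1818


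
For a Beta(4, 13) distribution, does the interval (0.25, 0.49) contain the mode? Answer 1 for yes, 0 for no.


Mode of Beta(a,b) = (a-1)/(a+b-2)
= (4-1)/(4+13-2) = 0.2
Check: 0.25 <= 0.2 <= 0.49?
Result: 0

0


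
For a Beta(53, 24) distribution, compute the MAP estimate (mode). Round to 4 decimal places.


MAP = mode = (a-1)/(a+b-2)
= (53-1)/(53+24-2)
= 52/75 = 0.6933

0.6933


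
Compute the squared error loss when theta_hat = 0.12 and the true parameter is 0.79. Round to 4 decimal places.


L = (theta_hat - theta_true)^2
= (0.12 - 0.79)^2
= -0.67^2 = 0.4489

0.4489


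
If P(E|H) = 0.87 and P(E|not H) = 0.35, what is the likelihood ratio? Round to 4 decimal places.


Likelihood ratio = P(E|H) / P(E|not H)
= 0.87 / 0.35
= 2.4857

2.4857


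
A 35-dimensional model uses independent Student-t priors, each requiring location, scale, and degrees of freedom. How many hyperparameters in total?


Per parameter: 3 (location, scale, and degrees of freedom).
Total = 35 * 3 = 105

105


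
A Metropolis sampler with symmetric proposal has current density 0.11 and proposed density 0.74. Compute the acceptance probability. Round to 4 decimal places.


For symmetric proposals, acceptance = min(1, pi(x*)/pi(x))
= min(1, 0.74/0.11)
= min(1, 6.7273) = 1.0

1.0


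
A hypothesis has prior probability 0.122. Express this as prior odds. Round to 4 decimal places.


Odds = P(H) / P(not H) = 0.122 / 0.878
= 0.139

0.139


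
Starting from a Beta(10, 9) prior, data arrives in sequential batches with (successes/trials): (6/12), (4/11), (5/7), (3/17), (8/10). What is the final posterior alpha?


In sequential Bayesian updating, we sum all successes.
Total successes = 26
Final alpha = 10 + 26 = 36

36


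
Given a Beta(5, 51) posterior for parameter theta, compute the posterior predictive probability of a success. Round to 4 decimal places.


For a Beta-Bernoulli model, the predictive probability is the mean:
P(success) = 5/(5+51) = 5/56 = 0.0893

0.0893


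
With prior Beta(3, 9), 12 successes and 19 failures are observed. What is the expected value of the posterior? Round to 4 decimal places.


Posterior = Beta(15, 28)
E[theta] = alpha/(alpha+beta)
= 15/43 = 0.3488

0.3488


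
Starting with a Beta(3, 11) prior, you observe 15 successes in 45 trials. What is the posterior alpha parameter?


For a Beta-Binomial conjugate model:
Posterior alpha = prior alpha + number of successes
= 3 + 15 = 18

18


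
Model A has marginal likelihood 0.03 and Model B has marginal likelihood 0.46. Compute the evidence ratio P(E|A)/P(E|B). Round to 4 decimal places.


Evidence ratio = P(E|A) / P(E|B)
= 0.03 / 0.46
= 0.0652

0.0652


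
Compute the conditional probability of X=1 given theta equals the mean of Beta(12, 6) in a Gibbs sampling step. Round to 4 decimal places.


Mean of Beta(12, 6) = 0.6667
P(X=1 | theta=0.6667) = 0.6667

0.6667


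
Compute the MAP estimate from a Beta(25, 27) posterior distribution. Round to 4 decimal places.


MAP = mode of Beta distribution
= (alpha - 1)/(alpha + beta - 2)
= (25-1)/(25+27-2)
= 24/50 = 0.48

0.48


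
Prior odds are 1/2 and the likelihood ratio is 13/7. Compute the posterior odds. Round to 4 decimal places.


Posterior odds = prior odds * likelihood ratio
= (1/2) * (13/7)
= 13 / 14
= 0.9286

0.9286


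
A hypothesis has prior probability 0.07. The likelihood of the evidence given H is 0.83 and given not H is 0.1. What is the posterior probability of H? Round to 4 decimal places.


Using Bayes' theorem:
P(E) = 0.07 * 0.83 + 0.93 * 0.1
P(E) = 0.1511
P(H|E) = (0.07 * 0.83) / 0.1511 = 0.3845

0.3845


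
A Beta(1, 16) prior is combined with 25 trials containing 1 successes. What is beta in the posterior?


In conjugate updating:
beta_posterior = beta_prior + (n - k)
= 16 + (25 - 1)
= 16 + 24 = 40

40


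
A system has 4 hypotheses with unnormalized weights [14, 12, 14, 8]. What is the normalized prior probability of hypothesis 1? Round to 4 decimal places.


The normalized prior is the weight divided by the total.
Total weight = 48
P(H1) = 14 / 48 = 0.2917

0.2917


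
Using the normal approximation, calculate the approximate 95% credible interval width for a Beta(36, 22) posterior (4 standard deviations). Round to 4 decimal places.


Var(Beta) = 36*22/(58^2 * 59) = 0.004
SD = 0.0632
Width ~ 4*SD = 0.2527

0.2527


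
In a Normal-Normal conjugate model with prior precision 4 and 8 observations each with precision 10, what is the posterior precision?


Posterior precision = prior precision + n * observation precision
= 4 + 8 * 10
= 4 + 80 = 84

84


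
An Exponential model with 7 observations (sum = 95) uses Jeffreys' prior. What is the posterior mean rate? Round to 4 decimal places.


Posterior Gamma(7, 95)
E[lambda] = 7/95 = 0.0737

0.0737


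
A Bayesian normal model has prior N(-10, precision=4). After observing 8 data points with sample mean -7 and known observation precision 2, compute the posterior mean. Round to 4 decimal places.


Posterior mean = (prior_precision * prior_mean + n * data_precision * data_mean) / (prior_precision + n * data_precision)
Numerator = 4*-10 + 8*2*-7 = -152
Denominator = 4 + 8*2 = 20
Posterior mean = -7.6

-7.6


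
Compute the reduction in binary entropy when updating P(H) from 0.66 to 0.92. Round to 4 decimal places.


H_before = -p*log2(p) - (1-p)*log2(1-p) for p=0.66: 0.9248
H_after for p=0.92: 0.4022
Reduction = 0.9248 - 0.4022 = 0.5226

0.5226


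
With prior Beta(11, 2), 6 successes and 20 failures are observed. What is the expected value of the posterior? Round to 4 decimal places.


Posterior = Beta(17, 22)
E[theta] = alpha/(alpha+beta)
= 17/39 = 0.4359

0.4359


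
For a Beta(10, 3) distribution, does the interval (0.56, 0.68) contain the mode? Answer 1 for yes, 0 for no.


Mode of Beta(a,b) = (a-1)/(a+b-2)
= (10-1)/(10+3-2) = 0.8182
Check: 0.56 <= 0.8182 <= 0.68?
Result: 0

0


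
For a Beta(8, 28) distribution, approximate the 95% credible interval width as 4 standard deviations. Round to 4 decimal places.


Variance of Beta(a,b) = ab / ((a+b)^2 * (a+b+1))
= 8*28 / ((36)^2 * 37)
= 0.0047
SD = sqrt(0.0047) = 0.0683
Width = 4 * SD = 0.2734

0.2734


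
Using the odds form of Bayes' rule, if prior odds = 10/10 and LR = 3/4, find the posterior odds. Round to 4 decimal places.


Bayes' rule in odds form: posterior odds = prior odds * LR
= (10 * 3) / (10 * 4)
= 30/40 = 0.75

0.75


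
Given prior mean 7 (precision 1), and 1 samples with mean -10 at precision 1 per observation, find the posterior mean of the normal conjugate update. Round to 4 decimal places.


The posterior mean is a precision-weighted average of prior and data.
Post. prec. = 1 + 1 = 2
Post. mean = (7 + -10)/2 = -3/2 = -1.5

-1.5


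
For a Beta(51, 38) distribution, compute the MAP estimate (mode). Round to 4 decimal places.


MAP = mode = (a-1)/(a+b-2)
= (51-1)/(51+38-2)
= 50/87 = 0.5747

0.5747


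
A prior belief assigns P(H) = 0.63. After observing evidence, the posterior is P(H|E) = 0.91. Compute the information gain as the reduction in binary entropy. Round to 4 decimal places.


H(prior) = -0.63*log2(0.63) - 0.37*log2(0.37)
= 0.9507
H(post) = -0.91*log2(0.91) - 0.09*log2(0.09)
= 0.4365
IG = 0.9507 - 0.4365 = 0.5142

0.5142


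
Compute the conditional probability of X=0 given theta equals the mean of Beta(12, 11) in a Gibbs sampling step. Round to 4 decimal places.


Mean of Beta(12, 11) = 0.5217
P(X=0 | theta=0.5217) = 0.4783

0.4783


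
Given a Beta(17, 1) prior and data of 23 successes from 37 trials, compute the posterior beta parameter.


Number of failures = 37 - 23 = 14
Posterior beta = 1 + 14 = 15

15


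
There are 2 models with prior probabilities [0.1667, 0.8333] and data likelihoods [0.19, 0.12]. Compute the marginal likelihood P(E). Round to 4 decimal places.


P(E) = sum over models of P(M_i) * P(E|M_i)
= 0.1667*0.19 + 0.8333*0.12
= 0.1317

0.1317


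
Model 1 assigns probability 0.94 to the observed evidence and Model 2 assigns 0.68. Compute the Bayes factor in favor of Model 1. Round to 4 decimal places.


BF = P(data|M1) / P(data|M2)
= 0.94 / 0.68 = 1.3824

1.3824


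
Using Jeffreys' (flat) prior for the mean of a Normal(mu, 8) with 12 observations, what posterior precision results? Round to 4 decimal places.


Flat prior means prior precision is 0.
Posterior precision = n / sigma^2 = 12/8 = 1.5

1.5


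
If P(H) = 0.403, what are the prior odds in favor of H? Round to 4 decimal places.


Prior odds = P(H) / (1 - P(H))
= 0.403 / 0.597
= 0.675

0.675


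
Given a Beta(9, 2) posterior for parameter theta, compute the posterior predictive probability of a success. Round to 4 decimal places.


For a Beta-Bernoulli model, the predictive probability is the mean:
P(success) = 9/(9+2) = 9/11 = 0.8182

0.8182


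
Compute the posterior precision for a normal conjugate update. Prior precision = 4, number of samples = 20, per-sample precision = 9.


tau_post = tau_0 + n * tau
= 4 + 20 * 9 = 184

184


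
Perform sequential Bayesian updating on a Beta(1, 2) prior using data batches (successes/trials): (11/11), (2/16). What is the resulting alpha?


Accumulate successes: 13
Posterior alpha = prior alpha + sum of successes
= 1 + 13 = 14

14


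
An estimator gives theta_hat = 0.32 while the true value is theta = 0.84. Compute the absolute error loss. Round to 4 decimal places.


The absolute error loss is |theta_hat - theta|
= |0.32 - 0.84|
= 0.52

0.52


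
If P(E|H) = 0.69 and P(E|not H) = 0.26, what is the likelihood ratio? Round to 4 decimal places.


Likelihood ratio = P(E|H) / P(E|not H)
= 0.69 / 0.26
= 2.6538

2.6538


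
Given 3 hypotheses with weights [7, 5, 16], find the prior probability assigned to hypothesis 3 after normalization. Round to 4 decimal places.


To normalize, divide each weight by the sum of all weights.
Sum = 28
Prior(H3) = 16/28 = 0.5714

0.5714


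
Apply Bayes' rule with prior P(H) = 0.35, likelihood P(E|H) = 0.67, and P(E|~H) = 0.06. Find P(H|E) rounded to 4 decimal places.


Step 1: Compute marginal P(E) = P(E|H)P(H) + P(E|~H)P(~H)
= 0.67*0.35 + 0.06*0.65 = 0.2735
Step 2: P(H|E) = P(E|H)P(H)/P(E) = 0.2345/0.2735
= 0.8574

0.8574


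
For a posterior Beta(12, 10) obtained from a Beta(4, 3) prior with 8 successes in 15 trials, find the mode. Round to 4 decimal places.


Mode = (alpha - 1) / (alpha + beta - 2)
= 11 / 20
= 0.55

0.55


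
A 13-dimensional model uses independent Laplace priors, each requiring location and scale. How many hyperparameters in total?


Per parameter: 2 (location and scale).
Total = 13 * 2 = 26

26


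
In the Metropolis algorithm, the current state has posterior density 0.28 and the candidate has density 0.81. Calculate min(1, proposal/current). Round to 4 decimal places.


Ratio = 0.81/0.28 = 2.8929
Acceptance probability = min(1, 2.8929)
= 1.0

1.0


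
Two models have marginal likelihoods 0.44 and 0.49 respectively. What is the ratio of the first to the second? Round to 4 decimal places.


Evidence ratio = 0.44 / 0.49
= 0.898

0.898


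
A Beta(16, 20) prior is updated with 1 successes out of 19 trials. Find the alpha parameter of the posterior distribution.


In the Beta-Binomial conjugate update:
alpha_post = alpha_prior + successes
= 16 + 1
= 17

17


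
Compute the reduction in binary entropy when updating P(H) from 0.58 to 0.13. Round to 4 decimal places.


H_before = -p*log2(p) - (1-p)*log2(1-p) for p=0.58: 0.9815
H_after for p=0.13: 0.5574
Reduction = 0.9815 - 0.5574 = 0.424

0.424


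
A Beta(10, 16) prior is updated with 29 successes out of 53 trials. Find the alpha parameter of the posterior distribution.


In the Beta-Binomial conjugate update:
alpha_post = alpha_prior + successes
= 10 + 29
= 39

39


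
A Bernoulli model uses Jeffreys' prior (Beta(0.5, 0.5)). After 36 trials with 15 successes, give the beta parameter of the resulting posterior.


Posterior = Beta(prior_alpha + successes, prior_beta + failures)
= Beta(0.5 + 15, 0.5 + 21)
Posterior beta = 0.5 + (n - k) = 0.5 + 21 = 21.5

21.5


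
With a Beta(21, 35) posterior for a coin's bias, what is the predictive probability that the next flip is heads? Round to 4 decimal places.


The predictive probability equals the posterior mean.
P(next = heads) = alpha / (alpha + beta)
= 21 / 56 = 0.375

0.375


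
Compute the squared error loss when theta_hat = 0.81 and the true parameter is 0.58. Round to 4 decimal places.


L = (theta_hat - theta_true)^2
= (0.81 - 0.58)^2
= 0.23^2 = 0.0529

0.0529


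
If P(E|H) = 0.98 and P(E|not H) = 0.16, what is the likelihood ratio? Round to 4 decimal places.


Likelihood ratio = P(E|H) / P(E|not H)
= 0.98 / 0.16
= 6.125

6.125


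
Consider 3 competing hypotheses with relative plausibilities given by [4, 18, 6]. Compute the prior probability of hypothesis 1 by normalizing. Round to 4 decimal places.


Sum of weights = 4 + 18 + 6 = 28
Normalized prior for H1 = 4 / 28
= 0.1429

0.1429


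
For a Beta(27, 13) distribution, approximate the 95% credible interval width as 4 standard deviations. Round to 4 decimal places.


Variance of Beta(a,b) = ab / ((a+b)^2 * (a+b+1))
= 27*13 / ((40)^2 * 41)
= 0.0054
SD = sqrt(0.0054) = 0.0731
Width = 4 * SD = 0.2926

0.2926


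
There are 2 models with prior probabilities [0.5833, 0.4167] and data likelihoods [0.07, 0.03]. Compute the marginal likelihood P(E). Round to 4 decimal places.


P(E) = sum over models of P(M_i) * P(E|M_i)
= 0.5833*0.07 + 0.4167*0.03
= 0.0533

0.0533


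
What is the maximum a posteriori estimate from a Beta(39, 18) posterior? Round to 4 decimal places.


The MAP estimate equals the mode of the distribution.
Mode of Beta(a,b) = (a-1)/(a+b-2)
= 38/55
= 0.6909

0.6909


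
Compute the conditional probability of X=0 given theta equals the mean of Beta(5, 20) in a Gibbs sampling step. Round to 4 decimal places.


Mean of Beta(5, 20) = 0.2
P(X=0 | theta=0.2) = 0.8

0.8


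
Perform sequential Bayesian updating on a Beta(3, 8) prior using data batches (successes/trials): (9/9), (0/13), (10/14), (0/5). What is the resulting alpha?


Accumulate successes: 19
Posterior alpha = prior alpha + sum of successes
= 3 + 19 = 22

22


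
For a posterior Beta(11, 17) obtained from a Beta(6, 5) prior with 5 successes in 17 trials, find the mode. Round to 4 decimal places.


Mode = (alpha - 1) / (alpha + beta - 2)
= 10 / 26
= 0.3846

0.3846


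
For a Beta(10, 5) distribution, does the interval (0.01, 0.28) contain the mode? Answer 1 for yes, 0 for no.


Mode of Beta(a,b) = (a-1)/(a+b-2)
= (10-1)/(10+5-2) = 0.6923
Check: 0.01 <= 0.6923 <= 0.28?
Result: 0

0


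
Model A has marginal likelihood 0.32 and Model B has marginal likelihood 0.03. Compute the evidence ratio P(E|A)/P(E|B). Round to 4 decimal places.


Evidence ratio = P(E|A) / P(E|B)
= 0.32 / 0.03
= 10.6667

10.6667


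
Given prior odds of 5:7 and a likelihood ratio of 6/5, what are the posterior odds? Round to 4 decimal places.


Posterior odds = prior odds * LR
Prior odds = 5/7 = 0.7143
LR = 6/5 = 1.2
Posterior odds = 0.7143 * 1.2 = 0.8571

0.8571


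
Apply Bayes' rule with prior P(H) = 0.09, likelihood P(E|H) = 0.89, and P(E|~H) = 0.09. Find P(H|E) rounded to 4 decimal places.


Step 1: Compute marginal P(E) = P(E|H)P(H) + P(E|~H)P(~H)
= 0.89*0.09 + 0.09*0.91 = 0.162
Step 2: P(H|E) = P(E|H)P(H)/P(E) = 0.0801/0.162
= 0.4944

0.4944


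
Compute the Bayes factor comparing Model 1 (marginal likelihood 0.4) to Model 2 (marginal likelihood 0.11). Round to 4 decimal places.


BF12 = marginal likelihood of M1 / marginal likelihood of M2
= 0.4/0.11
= 3.6364

3.6364


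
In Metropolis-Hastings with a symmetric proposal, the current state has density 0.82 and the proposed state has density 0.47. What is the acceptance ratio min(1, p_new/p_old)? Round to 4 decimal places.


Ratio = p_new / p_old = 0.47 / 0.82 = 0.5732
Acceptance = min(1, 0.5732) = 0.5732

0.5732


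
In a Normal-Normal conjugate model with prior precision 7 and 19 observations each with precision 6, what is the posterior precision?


Posterior precision = prior precision + n * observation precision
= 7 + 19 * 6
= 7 + 114 = 121

121


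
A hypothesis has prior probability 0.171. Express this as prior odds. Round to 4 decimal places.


Odds = P(H) / P(not H) = 0.171 / 0.829
= 0.2063

0.2063


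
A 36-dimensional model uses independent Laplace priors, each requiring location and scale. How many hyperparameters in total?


Per parameter: 2 (location and scale).
Total = 36 * 2 = 72

72


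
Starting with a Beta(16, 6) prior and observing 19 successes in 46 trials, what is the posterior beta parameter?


Posterior beta = prior beta + failures
Failures = 46 - 19 = 27
beta_post = 6 + 27 = 33

33


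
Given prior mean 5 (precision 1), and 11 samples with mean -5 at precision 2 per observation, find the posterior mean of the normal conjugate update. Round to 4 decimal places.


The posterior mean is a precision-weighted average of prior and data.
Post. prec. = 1 + 22 = 23
Post. mean = (5 + -110)/23 = -105/23 = -4.5652

-4.5652


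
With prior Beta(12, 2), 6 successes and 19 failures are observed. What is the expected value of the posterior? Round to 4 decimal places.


Posterior = Beta(18, 21)
E[theta] = alpha/(alpha+beta)
= 18/39 = 0.4615

0.4615


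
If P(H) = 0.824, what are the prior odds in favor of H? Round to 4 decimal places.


Prior odds = P(H) / (1 - P(H))
= 0.824 / 0.176
= 4.6818

4.6818


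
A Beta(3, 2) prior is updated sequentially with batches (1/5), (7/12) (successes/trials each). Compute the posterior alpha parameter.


Sequential conjugate updating is equivalent to a single batch update.
Total successes across all batches = 8
alpha_posterior = alpha_prior + total_successes = 3 + 8
= 11

11


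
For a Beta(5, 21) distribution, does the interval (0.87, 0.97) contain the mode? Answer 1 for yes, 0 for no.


Mode of Beta(a,b) = (a-1)/(a+b-2)
= (5-1)/(5+21-2) = 0.1667
Check: 0.87 <= 0.1667 <= 0.97?
Result: 0

0


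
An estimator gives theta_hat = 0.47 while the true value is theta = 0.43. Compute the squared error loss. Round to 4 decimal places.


The squared error loss is (theta_hat - theta)^2
= (0.47 - 0.43)^2
= (0.04)^2 = 0.0016

0.0016
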